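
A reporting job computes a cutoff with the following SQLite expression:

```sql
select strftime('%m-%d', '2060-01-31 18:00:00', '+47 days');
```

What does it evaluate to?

03-18

First apply '+47 days': 2060-01-31 18:00:00 → 2060-03-18 18:00:00.
`%m-%d` extracts the month-day: 03-18.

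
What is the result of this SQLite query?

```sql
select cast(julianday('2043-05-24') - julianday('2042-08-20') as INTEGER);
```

277

11 days remain in August 2042 after the 20th (31 − 20).
Full months from September 2042 through April 2043 contribute their day counts.
Then 24 days into May 2043.
Total: 11 + 30 + 31 + 30 + 31 + 31 + 28 + 31 + 30 + 24 = 277.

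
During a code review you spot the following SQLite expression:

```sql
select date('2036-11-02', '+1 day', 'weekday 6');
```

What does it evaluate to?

2036-11-08

Advancing 1 more day within November lands on 2036-11-03.
`weekday 6` advances to the next Saturday; 2036-11-03 is a Monday, so it moves forward to 2036-11-08.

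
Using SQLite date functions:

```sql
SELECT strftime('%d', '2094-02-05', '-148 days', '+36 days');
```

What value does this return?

First apply '-148 days', '+36 days': 2094-02-05 → 2093-10-16.
`%d` extracts the 2-digit day of month: 16.

16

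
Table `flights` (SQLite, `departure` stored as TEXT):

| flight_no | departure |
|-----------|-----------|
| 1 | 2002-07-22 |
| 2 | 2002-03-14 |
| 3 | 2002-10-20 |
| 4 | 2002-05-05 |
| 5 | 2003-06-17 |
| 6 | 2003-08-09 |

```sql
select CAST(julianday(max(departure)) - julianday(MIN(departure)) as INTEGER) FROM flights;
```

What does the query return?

MIN = 2002-03-14, MAX = 2003-08-09.
17 days remain in March 2002 after the 14th (31 − 14).
Full months from April 2002 through July 2003 contribute their day counts.
Then 9 days into August 2003.
Total: 17 + 30 + 31 + 30 + 31 + 31 + 30 + 31 + 30 + 31 + 31 + 28 + 31 + 30 + 31 + 30 + 31 + 9 = 513.

513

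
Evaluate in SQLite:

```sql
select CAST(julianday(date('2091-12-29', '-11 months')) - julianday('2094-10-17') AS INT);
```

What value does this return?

-1357

Adding -11 months to 2091-12-29 gives 2091-01-29.
2 days remain in January 2091 after the 29th (31 − 29).
Full months from February 2091 through September 2094 contribute their day counts.
Then 17 days into October 2094.
Total: 2 + 28 + 31 + 30 + 31 + 30 + 31 + 31 + 30 + 31 + 30 + 31 + 31 + 29 + 31 + 30 + 31 + 30 + 31 + 31 + 30 + 31 + 30 + 31 + 31 + 28 + 31 + 30 + 31 + 30 + 31 + 31 + 30 + 31 + 30 + 31 + 31 + 28 + 31 + 30 + 31 + 30 + 31 + 31 + 30 + 17 = 1357.
The subtraction is earlier − later, so the result is −1357 → -1357.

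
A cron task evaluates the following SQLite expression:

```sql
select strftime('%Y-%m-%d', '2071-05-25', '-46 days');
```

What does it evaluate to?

First apply '-46 days': 2071-05-25 → 2071-04-09.
`%Y-%m-%d` extracts the ISO date: 2071-04-09.

2071-04-09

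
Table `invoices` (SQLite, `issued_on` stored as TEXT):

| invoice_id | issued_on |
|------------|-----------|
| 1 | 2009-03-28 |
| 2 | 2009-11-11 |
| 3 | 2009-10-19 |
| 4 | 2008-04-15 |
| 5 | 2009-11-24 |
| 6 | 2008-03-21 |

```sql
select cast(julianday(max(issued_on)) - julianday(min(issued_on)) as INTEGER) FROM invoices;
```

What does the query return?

613

MIN = 2008-03-21, MAX = 2009-11-24.
10 days remain in March 2008 after the 21st (31 − 21).
Full months from April 2008 through October 2009 contribute their day counts.
Then 24 days into November 2009.
Total: 10 + 30 + 31 + 30 + 31 + 31 + 30 + 31 + 30 + 31 + 31 + 28 + 31 + 30 + 31 + 30 + 31 + 31 + 30 + 31 + 24 = 613.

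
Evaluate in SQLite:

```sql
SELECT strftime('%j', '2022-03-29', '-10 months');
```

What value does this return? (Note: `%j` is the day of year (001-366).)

First apply '-10 months': 2022-03-29 → 2021-05-29.
Day-of-year for 2021-05-29: days since 2021-01-01 inclusive = 149, zero-padded to 149.

149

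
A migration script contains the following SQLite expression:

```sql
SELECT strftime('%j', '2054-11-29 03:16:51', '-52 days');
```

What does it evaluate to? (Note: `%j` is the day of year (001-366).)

281

First apply '-52 days': 2054-11-29 03:16:51 → 2054-10-08 03:16:51.
Day-of-year for 2054-10-08: days since 2054-01-01 inclusive = 281, zero-padded to 281.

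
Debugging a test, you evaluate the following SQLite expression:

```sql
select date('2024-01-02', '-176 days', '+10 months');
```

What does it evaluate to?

Applying '-176 days' to 2024-01-02: counting 176 days back gives 2023-07-10.
Adding +10 months to 2023-07-10 gives 2024-05-10.

2024-05-10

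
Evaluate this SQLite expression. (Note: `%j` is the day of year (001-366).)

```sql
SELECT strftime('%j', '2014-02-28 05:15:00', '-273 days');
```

First apply '-273 days': 2014-02-28 05:15:00 → 2013-05-31 05:15:00.
Day-of-year for 2013-05-31: days since 2013-01-01 inclusive = 151, zero-padded to 151.

151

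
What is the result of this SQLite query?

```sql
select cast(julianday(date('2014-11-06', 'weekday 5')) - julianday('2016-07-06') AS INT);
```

`weekday 5` advances to the next Friday; 2014-11-06 is a Thursday, so it moves forward to 2014-11-07.
23 days remain in November 2014 after the 7th (30 − 7).
Full months from December 2014 through June 2016 contribute their day counts.
Then 6 days into July 2016.
Total: 23 + 31 + 31 + 28 + 31 + 30 + 31 + 30 + 31 + 31 + 30 + 31 + 30 + 31 + 31 + 29 + 31 + 30 + 31 + 30 + 6 = 607.
The subtraction is earlier − later, so the result is −607 → -607.

-607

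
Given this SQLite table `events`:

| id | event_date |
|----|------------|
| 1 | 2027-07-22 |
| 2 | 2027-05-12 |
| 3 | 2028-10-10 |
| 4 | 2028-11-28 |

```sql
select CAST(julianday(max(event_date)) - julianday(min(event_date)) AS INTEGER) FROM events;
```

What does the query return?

566

MIN = 2027-05-12, MAX = 2028-11-28.
19 days remain in May 2027 after the 12th (31 − 12).
Full months from June 2027 through October 2028 contribute their day counts.
Then 28 days into November 2028.
Total: 19 + 30 + 31 + 31 + 30 + 31 + 30 + 31 + 31 + 29 + 31 + 30 + 31 + 30 + 31 + 31 + 30 + 31 + 28 = 566.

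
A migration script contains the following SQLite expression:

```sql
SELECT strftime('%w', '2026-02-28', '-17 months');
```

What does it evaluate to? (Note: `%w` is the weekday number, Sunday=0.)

First apply '-17 months': 2026-02-28 → 2024-09-28.
2024-09-28 is a Saturday; with Sunday=0 that is 6.

6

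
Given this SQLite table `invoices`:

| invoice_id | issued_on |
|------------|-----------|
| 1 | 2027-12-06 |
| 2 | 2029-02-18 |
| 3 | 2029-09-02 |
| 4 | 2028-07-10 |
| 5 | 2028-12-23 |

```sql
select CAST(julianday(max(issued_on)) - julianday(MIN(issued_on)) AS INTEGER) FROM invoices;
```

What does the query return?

636

MIN = 2027-12-06, MAX = 2029-09-02.
25 days remain in December 2027 after the 6th (31 − 6).
Full months from January 2028 through August 2029 contribute their day counts.
Then 2 days into September 2029.
Total: 25 + 31 + 29 + 31 + 30 + 31 + 30 + 31 + 31 + 30 + 31 + 30 + 31 + 31 + 28 + 31 + 30 + 31 + 30 + 31 + 31 + 2 = 636.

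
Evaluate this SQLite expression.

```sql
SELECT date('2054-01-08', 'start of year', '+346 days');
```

`start of year` rewinds 2054-01-08 to 2054-01-01.
Applying '+346 days' to 2054-01-01: counting 346 days forward gives 2054-12-13.

2054-12-13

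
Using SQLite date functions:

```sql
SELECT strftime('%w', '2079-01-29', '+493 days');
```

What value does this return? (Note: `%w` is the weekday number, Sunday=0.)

3

First apply '+493 days': 2079-01-29 → 2080-06-05.
2080-06-05 is a Wednesday; with Sunday=0 that is 3.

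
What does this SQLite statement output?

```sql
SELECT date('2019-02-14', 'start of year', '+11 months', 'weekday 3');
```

2019-12-04

`start of year` rewinds 2019-02-14 to 2019-01-01.
Adding +11 months to 2019-01-01 gives 2019-12-01.
`weekday 3` advances to the next Wednesday; 2019-12-01 is a Sunday, so it moves forward to 2019-12-04.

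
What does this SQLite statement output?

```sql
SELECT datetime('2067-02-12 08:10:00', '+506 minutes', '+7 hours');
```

506 minutes = 8h 26m; +506 minutes from 2067-02-12 08:10:00 is 2067-02-12 16:36:00.
+7 hours from 2067-02-12 16:36:00 is 2067-02-12 23:36:00.

2067-02-12 23:36:00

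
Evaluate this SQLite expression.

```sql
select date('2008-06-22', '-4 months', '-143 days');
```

Adding -4 months to 2008-06-22 gives 2008-02-22.
Applying '-143 days' to 2008-02-22: counting 143 days back gives 2007-10-02.

2007-10-02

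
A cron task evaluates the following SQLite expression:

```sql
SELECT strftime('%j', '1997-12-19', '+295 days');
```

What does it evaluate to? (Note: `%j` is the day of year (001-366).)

First apply '+295 days': 1997-12-19 → 1998-10-10.
Day-of-year for 1998-10-10: days since 1998-01-01 inclusive = 283, zero-padded to 283.

283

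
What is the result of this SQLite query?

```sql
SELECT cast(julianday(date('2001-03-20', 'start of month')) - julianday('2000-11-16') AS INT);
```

`start of month` rewinds 2001-03-20 to 2001-03-01.
14 days remain in November 2000 after the 16th (30 − 16).
December 2000: 31 days.
January 2001: 31 days.
February 2001: 28 days.
Then 1 day into March 2001.
Total: 14 + 31 + 31 + 28 + 1 = 105.

105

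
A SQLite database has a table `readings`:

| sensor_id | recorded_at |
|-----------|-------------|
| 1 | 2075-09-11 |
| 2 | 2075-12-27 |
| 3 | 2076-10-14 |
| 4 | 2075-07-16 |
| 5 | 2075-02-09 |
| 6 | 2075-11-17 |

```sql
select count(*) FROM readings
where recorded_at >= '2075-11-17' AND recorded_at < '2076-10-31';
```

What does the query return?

3

Rows in [2075-11-17, 2076-10-31): 2075-12-27, 2076-10-14, 2075-11-17 → 3 rows.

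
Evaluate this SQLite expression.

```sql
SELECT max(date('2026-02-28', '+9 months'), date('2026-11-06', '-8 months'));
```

date('2026-02-28', '+9 months') → 2026-11-28.
date('2026-11-06', '-8 months') → 2026-03-06.
Later of the two is 2026-11-28.

2026-11-28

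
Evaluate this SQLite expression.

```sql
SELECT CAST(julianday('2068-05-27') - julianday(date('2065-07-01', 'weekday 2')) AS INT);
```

`weekday 2` advances to the next Tuesday; 2065-07-01 is a Wednesday, so it moves forward to 2065-07-07.
24 days remain in July 2065 after the 7th (31 − 7).
Full months from August 2065 through April 2068 contribute their day counts.
Then 27 days into May 2068.
Total: 24 + 31 + 30 + 31 + 30 + 31 + 31 + 28 + 31 + 30 + 31 + 30 + 31 + 31 + 30 + 31 + 30 + 31 + 31 + 28 + 31 + 30 + 31 + 30 + 31 + 31 + 30 + 31 + 30 + 31 + 31 + 29 + 31 + 30 + 27 = 1055.

1055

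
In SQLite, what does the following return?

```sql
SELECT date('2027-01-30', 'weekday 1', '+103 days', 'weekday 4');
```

2027-05-20

`weekday 1` advances to the next Monday; 2027-01-30 is a Saturday, so it moves forward to 2027-02-01.
Applying '+103 days' to 2027-02-01: counting 103 days forward gives 2027-05-15.
`weekday 4` advances to the next Thursday; 2027-05-15 is a Saturday, so it moves forward to 2027-05-20.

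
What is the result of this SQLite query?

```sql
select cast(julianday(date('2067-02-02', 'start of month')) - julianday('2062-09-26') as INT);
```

1589

`start of month` rewinds 2067-02-02 to 2067-02-01.
4 days remain in September 2062 after the 26th (30 − 26).
Full months from October 2062 through January 2067 contribute their day counts.
Then 1 day into February 2067.
Total: 4 + 31 + 30 + 31 + 31 + 28 + 31 + 30 + 31 + 30 + 31 + 31 + 30 + 31 + 30 + 31 + 31 + 29 + 31 + 30 + 31 + 30 + 31 + 31 + 30 + 31 + 30 + 31 + 31 + 28 + 31 + 30 + 31 + 30 + 31 + 31 + 30 + 31 + 30 + 31 + 31 + 28 + 31 + 30 + 31 + 30 + 31 + 31 + 30 + 31 + 30 + 31 + 31 + 1 = 1589.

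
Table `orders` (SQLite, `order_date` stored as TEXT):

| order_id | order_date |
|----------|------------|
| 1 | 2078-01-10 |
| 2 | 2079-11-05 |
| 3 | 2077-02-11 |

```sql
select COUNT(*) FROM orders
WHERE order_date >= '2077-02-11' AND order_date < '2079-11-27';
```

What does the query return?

Rows in [2077-02-11, 2079-11-27): 2078-01-10, 2079-11-05, 2077-02-11 → 3 rows.

3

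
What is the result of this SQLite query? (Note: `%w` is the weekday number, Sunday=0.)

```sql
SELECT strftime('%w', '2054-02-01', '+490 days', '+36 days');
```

1

First apply '+490 days', '+36 days': 2054-02-01 → 2055-07-12.
2055-07-12 is a Monday; with Sunday=0 that is 1.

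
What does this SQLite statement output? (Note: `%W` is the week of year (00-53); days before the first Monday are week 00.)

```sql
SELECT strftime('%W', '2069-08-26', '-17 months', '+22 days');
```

First apply '-17 months', '+22 days': 2069-08-26 → 2068-04-17.
2068-04-17 is a Tuesday. SQLite's %W counts Mondays since the year started; the result is 16.

16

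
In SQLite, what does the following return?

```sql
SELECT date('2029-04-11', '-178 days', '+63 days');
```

Applying '-178 days' to 2029-04-11: counting 178 days back gives 2028-10-15.
Applying '+63 days' to 2028-10-15: counting 63 days forward gives 2028-12-17.

2028-12-17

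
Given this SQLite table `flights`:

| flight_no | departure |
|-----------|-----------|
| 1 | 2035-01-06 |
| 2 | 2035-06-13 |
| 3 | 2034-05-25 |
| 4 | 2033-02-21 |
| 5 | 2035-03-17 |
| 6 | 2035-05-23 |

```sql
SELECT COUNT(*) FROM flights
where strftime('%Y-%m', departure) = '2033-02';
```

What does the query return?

Rows with year-month 2033-02: 2033-02-21 → 1.

1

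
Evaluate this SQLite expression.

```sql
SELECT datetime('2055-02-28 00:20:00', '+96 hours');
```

+96 hours from 2055-02-28 00:20:00 is 2055-03-04 00:20:00 (crosses midnight).

2055-03-04 00:20:00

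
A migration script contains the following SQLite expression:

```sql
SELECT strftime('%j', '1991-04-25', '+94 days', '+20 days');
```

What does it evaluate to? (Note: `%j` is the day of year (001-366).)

229

First apply '+94 days', '+20 days': 1991-04-25 → 1991-08-17.
Day-of-year for 1991-08-17: days since 1991-01-01 inclusive = 229, zero-padded to 229.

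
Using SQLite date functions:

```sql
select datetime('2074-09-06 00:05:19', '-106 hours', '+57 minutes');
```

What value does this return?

2074-09-01 15:02:19

-106 hours from 2074-09-06 00:05:19 is 2074-09-01 14:05:19 (crosses midnight).
+57 minutes from 2074-09-01 14:05:19 is 2074-09-01 15:02:19.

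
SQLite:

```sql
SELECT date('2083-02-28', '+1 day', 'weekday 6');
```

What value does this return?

February 2083 has 28 days; 0 remain after the 28th, so 1 days reach 2083-03-01.
`weekday 6` advances to the next Saturday; 2083-03-01 is a Monday, so it moves forward to 2083-03-06.

2083-03-06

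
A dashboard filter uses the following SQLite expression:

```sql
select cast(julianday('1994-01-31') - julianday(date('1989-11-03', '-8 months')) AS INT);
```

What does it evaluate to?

1795

Adding -8 months to 1989-11-03 gives 1989-03-03.
28 days remain in March 1989 after the 3rd (31 − 3).
Full months from April 1989 through December 1993 contribute their day counts.
Then 31 days into January 1994.
Total: 28 + 30 + 31 + 30 + 31 + 31 + 30 + 31 + 30 + 31 + 31 + 28 + 31 + 30 + 31 + 30 + 31 + 31 + 30 + 31 + 30 + 31 + 31 + 28 + 31 + 30 + 31 + 30 + 31 + 31 + 30 + 31 + 30 + 31 + 31 + 29 + 31 + 30 + 31 + 30 + 31 + 31 + 30 + 31 + 30 + 31 + 31 + 28 + 31 + 30 + 31 + 30 + 31 + 31 + 30 + 31 + 30 + 31 + 31 = 1795.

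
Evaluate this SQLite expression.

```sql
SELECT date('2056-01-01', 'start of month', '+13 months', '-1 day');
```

`start of month` rewinds 2056-01-01 to 2056-01-01.
Adding +13 months to 2056-01-01 gives 2057-02-01.
Going back 1 day from 2057-02-01 reaches 2057-01-31 (last day of January, 31 days).

2057-01-31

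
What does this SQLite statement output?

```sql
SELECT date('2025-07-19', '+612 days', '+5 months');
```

2027-08-23

Applying '+612 days' to 2025-07-19: counting 612 days forward gives 2027-03-23.
Adding +5 months to 2027-03-23 gives 2027-08-23.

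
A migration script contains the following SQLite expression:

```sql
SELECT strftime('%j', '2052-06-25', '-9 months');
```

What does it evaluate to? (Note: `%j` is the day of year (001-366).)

First apply '-9 months': 2052-06-25 → 2051-09-25.
Day-of-year for 2051-09-25: days since 2051-01-01 inclusive = 268, zero-padded to 268.

268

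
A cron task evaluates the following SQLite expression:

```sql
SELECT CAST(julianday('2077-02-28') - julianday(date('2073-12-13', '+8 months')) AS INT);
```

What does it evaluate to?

Adding +8 months to 2073-12-13 gives 2074-08-13.
18 days remain in August 2074 after the 13th (31 − 13).
Full months from September 2074 through January 2077 contribute their day counts.
Then 28 days into February 2077.
Total: 18 + 30 + 31 + 30 + 31 + 31 + 28 + 31 + 30 + 31 + 30 + 31 + 31 + 30 + 31 + 30 + 31 + 31 + 29 + 31 + 30 + 31 + 30 + 31 + 31 + 30 + 31 + 30 + 31 + 31 + 28 = 930.

930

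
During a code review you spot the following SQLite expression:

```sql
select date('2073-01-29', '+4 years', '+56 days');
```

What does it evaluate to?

2077-03-26

Adding +4 years to 2073-01-29 gives 2077-01-29.
Applying '+56 days' to 2077-01-29: counting 56 days forward gives 2077-03-26.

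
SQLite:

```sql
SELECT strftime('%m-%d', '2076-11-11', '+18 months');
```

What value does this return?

First apply '+18 months': 2076-11-11 → 2078-05-11.
`%m-%d` extracts the month-day: 05-11.

05-11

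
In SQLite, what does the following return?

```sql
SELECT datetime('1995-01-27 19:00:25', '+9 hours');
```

1995-01-28 04:00:25

+9 hours from 1995-01-27 19:00:25 is 1995-01-28 04:00:25 (crosses midnight).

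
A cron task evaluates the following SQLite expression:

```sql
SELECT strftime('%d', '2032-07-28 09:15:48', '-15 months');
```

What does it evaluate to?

28

First apply '-15 months': 2032-07-28 09:15:48 → 2031-04-28 09:15:48.
`%d` extracts the 2-digit day of month: 28.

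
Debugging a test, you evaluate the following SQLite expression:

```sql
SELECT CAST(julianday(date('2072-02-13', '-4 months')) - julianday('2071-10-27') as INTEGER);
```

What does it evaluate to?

-14

Adding -4 months to 2072-02-13 gives 2071-10-13.
Both dates are in October 2071: 27 − 13 = 14.
The subtraction is earlier − later, so the result is −14 → -14.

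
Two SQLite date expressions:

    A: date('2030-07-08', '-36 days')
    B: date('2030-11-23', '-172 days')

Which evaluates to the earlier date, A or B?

A

A = 2030-06-02.
B = 2030-06-04.
A is earlier.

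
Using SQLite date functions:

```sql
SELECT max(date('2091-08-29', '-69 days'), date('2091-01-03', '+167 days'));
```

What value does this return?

2091-06-21

date('2091-08-29', '-69 days') → 2091-06-21.
date('2091-01-03', '+167 days') → 2091-06-19.
Later of the two is 2091-06-21.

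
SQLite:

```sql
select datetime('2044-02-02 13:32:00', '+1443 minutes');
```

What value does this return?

2044-02-03 13:35:00

1443 minutes = 24h 3m; +1443 minutes from 2044-02-02 13:32:00 is 2044-02-03 13:35:00 (crosses midnight).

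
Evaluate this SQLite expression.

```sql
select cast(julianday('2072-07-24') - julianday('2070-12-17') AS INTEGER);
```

585

14 days remain in December 2070 after the 17th (31 − 17).
Full months from January 2071 through June 2072 contribute their day counts.
Then 24 days into July 2072.
Total: 14 + 31 + 28 + 31 + 30 + 31 + 30 + 31 + 31 + 30 + 31 + 30 + 31 + 31 + 29 + 31 + 30 + 31 + 30 + 24 = 585.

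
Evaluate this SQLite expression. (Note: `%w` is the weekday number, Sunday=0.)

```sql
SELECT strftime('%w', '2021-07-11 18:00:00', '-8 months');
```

First apply '-8 months': 2021-07-11 18:00:00 → 2020-11-11 18:00:00.
2020-11-11 is a Wednesday; with Sunday=0 that is 3.

3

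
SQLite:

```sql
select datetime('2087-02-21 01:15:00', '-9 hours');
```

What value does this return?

2087-02-20 16:15:00

-9 hours from 2087-02-21 01:15:00 is 2087-02-20 16:15:00 (crosses midnight).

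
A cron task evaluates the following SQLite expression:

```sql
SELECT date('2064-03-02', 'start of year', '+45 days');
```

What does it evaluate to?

2064-02-15

`start of year` rewinds 2064-03-02 to 2064-01-01.
Applying '+45 days' to 2064-01-01: counting 45 days forward gives 2064-02-15.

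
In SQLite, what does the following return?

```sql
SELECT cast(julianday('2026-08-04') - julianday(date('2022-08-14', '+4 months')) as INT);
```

1329

Adding +4 months to 2022-08-14 gives 2022-12-14.
17 days remain in December 2022 after the 14th (31 − 14).
Full months from January 2023 through July 2026 contribute their day counts.
Then 4 days into August 2026.
Total: 17 + 31 + 28 + 31 + 30 + 31 + 30 + 31 + 31 + 30 + 31 + 30 + 31 + 31 + 29 + 31 + 30 + 31 + 30 + 31 + 31 + 30 + 31 + 30 + 31 + 31 + 28 + 31 + 30 + 31 + 30 + 31 + 31 + 30 + 31 + 30 + 31 + 31 + 28 + 31 + 30 + 31 + 30 + 31 + 4 = 1329.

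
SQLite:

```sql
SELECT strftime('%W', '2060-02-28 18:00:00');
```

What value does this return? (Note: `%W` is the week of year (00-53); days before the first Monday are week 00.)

08

2060-02-28 is a Saturday. SQLite's %W counts Mondays since the year started; the result is 08.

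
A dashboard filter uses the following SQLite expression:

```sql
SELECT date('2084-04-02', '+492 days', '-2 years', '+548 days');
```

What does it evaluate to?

2085-02-05

Applying '+492 days' to 2084-04-02: counting 492 days forward gives 2085-08-07.
Adding -2 years to 2085-08-07 gives 2083-08-07.
Applying '+548 days' to 2083-08-07: counting 548 days forward gives 2085-02-05.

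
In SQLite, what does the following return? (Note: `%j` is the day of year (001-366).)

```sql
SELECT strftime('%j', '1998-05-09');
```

Day-of-year for 1998-05-09: days since 1998-01-01 inclusive = 129, zero-padded to 129.

129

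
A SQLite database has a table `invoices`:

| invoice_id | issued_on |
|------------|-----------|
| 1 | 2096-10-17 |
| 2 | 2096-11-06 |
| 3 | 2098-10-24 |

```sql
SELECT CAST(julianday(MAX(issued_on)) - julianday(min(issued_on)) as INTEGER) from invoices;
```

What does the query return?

MIN = 2096-10-17, MAX = 2098-10-24.
14 days remain in October 2096 after the 17th (31 − 17).
Full months from November 2096 through September 2098 contribute their day counts.
Then 24 days into October 2098.
Total: 14 + 30 + 31 + 31 + 28 + 31 + 30 + 31 + 30 + 31 + 31 + 30 + 31 + 30 + 31 + 31 + 28 + 31 + 30 + 31 + 30 + 31 + 31 + 30 + 24 = 737.

737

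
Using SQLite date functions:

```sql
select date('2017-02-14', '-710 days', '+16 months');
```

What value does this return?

2016-07-07

Applying '-710 days' to 2017-02-14: counting 710 days back gives 2015-03-07.
Adding +16 months to 2015-03-07 gives 2016-07-07.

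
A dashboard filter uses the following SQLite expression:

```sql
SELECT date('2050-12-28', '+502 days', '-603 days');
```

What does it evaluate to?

Applying '+502 days' to 2050-12-28: counting 502 days forward gives 2052-05-13.
Applying '-603 days' to 2052-05-13: counting 603 days back gives 2050-09-18.

2050-09-18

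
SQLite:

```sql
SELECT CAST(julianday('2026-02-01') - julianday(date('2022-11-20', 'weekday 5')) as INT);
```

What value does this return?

`weekday 5` advances to the next Friday; 2022-11-20 is a Sunday, so it moves forward to 2022-11-25.
5 days remain in November 2022 after the 25th (30 − 25).
Full months from December 2022 through January 2026 contribute their day counts.
Then 1 day into February 2026.
Total: 5 + 31 + 31 + 28 + 31 + 30 + 31 + 30 + 31 + 31 + 30 + 31 + 30 + 31 + 31 + 29 + 31 + 30 + 31 + 30 + 31 + 31 + 30 + 31 + 30 + 31 + 31 + 28 + 31 + 30 + 31 + 30 + 31 + 31 + 30 + 31 + 30 + 31 + 31 + 1 = 1164.

1164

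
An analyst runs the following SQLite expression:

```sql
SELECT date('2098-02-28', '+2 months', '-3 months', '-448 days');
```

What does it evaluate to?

Adding +2 months to 2098-02-28 gives 2098-04-28.
Adding -3 months to 2098-04-28 gives 2098-01-28.
Applying '-448 days' to 2098-01-28: counting 448 days back gives 2096-11-06.

2096-11-06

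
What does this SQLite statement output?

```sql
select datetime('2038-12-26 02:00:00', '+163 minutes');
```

2038-12-26 04:43:00

163 minutes = 2h 43m; +163 minutes from 2038-12-26 02:00:00 is 2038-12-26 04:43:00.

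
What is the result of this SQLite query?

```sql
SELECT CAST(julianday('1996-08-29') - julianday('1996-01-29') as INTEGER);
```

2 days remain in January 1996 after the 29th (31 − 29).
Full months from February 1996 through July 1996 contribute their day counts.
Then 29 days into August 1996.
Total: 2 + 29 + 31 + 30 + 31 + 30 + 31 + 29 = 213.

213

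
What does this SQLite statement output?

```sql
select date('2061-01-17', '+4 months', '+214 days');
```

Adding +4 months to 2061-01-17 gives 2061-05-17.
Applying '+214 days' to 2061-05-17: counting 214 days forward gives 2061-12-17.

2061-12-17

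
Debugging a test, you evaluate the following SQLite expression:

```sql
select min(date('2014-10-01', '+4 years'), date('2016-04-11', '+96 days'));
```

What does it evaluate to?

date('2014-10-01', '+4 years') → 2018-10-01.
date('2016-04-11', '+96 days') → 2016-07-16.
Earlier of the two is 2016-07-16.

2016-07-16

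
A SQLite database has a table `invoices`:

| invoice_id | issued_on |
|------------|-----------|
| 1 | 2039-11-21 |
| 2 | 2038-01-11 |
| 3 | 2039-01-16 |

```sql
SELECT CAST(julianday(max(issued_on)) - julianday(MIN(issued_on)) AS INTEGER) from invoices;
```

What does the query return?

679

MIN = 2038-01-11, MAX = 2039-11-21.
20 days remain in January 2038 after the 11th (31 − 11).
Full months from February 2038 through October 2039 contribute their day counts.
Then 21 days into November 2039.
Total: 20 + 28 + 31 + 30 + 31 + 30 + 31 + 31 + 30 + 31 + 30 + 31 + 31 + 28 + 31 + 30 + 31 + 30 + 31 + 31 + 30 + 31 + 21 = 679.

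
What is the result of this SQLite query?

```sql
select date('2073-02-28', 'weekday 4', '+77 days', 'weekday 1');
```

`weekday 4` advances to the next Thursday; 2073-02-28 is a Tuesday, so it moves forward to 2073-03-02.
Applying '+77 days' to 2073-03-02: counting 77 days forward gives 2073-05-18.
`weekday 1` advances to the next Monday; 2073-05-18 is a Thursday, so it moves forward to 2073-05-22.

2073-05-22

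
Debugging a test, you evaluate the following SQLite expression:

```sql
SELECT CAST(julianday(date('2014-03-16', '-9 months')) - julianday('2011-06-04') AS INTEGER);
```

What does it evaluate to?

Adding -9 months to 2014-03-16 gives 2013-06-16.
26 days remain in June 2011 after the 4th (30 − 4).
Full months from July 2011 through May 2013 contribute their day counts.
Then 16 days into June 2013.
Total: 26 + 31 + 31 + 30 + 31 + 30 + 31 + 31 + 29 + 31 + 30 + 31 + 30 + 31 + 31 + 30 + 31 + 30 + 31 + 31 + 28 + 31 + 30 + 31 + 16 = 743.

743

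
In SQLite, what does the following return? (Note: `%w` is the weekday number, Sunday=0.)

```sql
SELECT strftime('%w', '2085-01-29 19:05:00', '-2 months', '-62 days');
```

First apply '-2 months', '-62 days': 2085-01-29 19:05:00 → 2084-09-28 19:05:00.
2084-09-28 is a Thursday; with Sunday=0 that is 4.

4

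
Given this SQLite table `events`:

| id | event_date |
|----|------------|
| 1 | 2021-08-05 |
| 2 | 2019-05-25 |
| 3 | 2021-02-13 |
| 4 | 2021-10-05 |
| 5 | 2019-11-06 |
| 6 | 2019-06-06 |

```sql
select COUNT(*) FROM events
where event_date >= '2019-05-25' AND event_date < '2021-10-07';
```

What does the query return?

6

Rows in [2019-05-25, 2021-10-07): 2021-08-05, 2019-05-25, 2021-02-13, 2021-10-05, 2019-11-06, 2019-06-06 → 6 rows.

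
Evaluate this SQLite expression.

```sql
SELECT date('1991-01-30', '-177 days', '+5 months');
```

1991-01-06

Applying '-177 days' to 1991-01-30: counting 177 days back gives 1990-08-06.
Adding +5 months to 1990-08-06 gives 1991-01-06.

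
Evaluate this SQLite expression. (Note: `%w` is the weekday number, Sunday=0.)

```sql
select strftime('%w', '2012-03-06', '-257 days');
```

First apply '-257 days': 2012-03-06 → 2011-06-23.
2011-06-23 is a Thursday; with Sunday=0 that is 4.

4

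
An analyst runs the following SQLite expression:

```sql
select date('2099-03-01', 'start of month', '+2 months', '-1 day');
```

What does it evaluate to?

`start of month` rewinds 2099-03-01 to 2099-03-01.
Adding +2 months to 2099-03-01 gives 2099-05-01.
Going back 1 day from 2099-05-01 reaches 2099-04-30 (last day of April, 30 days).

2099-04-30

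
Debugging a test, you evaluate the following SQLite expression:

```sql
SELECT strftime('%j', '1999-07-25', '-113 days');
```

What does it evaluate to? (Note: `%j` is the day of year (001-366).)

First apply '-113 days': 1999-07-25 → 1999-04-03.
Day-of-year for 1999-04-03: days since 1999-01-01 inclusive = 93, zero-padded to 093.

093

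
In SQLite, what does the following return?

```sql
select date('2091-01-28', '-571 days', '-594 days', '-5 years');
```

Applying '-571 days' to 2091-01-28: counting 571 days back gives 2089-07-06.
Applying '-594 days' to 2089-07-06: counting 594 days back gives 2087-11-20.
Adding -5 years to 2087-11-20 gives 2082-11-20.

2082-11-20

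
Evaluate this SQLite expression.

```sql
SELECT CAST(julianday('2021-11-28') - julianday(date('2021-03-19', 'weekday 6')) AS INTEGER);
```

`weekday 6` advances to the next Saturday; 2021-03-19 is a Friday, so it moves forward to 2021-03-20.
11 days remain in March 2021 after the 20th (31 − 20).
Full months from April 2021 through October 2021 contribute their day counts.
Then 28 days into November 2021.
Total: 11 + 30 + 31 + 30 + 31 + 31 + 30 + 31 + 28 = 253.

253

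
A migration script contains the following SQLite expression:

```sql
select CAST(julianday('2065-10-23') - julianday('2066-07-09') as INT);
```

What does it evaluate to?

8 days remain in October 2065 after the 23rd (31 − 23).
Full months from November 2065 through June 2066 contribute their day counts.
Then 9 days into July 2066.
Total: 8 + 30 + 31 + 31 + 28 + 31 + 30 + 31 + 30 + 9 = 259.
The subtraction is earlier − later, so the result is −259 → -259.

-259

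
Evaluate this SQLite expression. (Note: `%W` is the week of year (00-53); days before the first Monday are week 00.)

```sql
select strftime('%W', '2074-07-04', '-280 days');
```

39

First apply '-280 days': 2074-07-04 → 2073-09-27.
2073-09-27 is a Wednesday. SQLite's %W counts Mondays since the year started; the result is 39.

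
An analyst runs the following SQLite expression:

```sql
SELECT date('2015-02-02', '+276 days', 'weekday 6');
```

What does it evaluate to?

Applying '+276 days' to 2015-02-02: counting 276 days forward gives 2015-11-05.
`weekday 6` advances to the next Saturday; 2015-11-05 is a Thursday, so it moves forward to 2015-11-07.

2015-11-07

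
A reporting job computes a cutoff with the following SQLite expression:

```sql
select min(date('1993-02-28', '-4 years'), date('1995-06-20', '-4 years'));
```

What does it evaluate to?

1989-02-28

date('1993-02-28', '-4 years') → 1989-02-28.
date('1995-06-20', '-4 years') → 1991-06-20.
Earlier of the two is 1989-02-28.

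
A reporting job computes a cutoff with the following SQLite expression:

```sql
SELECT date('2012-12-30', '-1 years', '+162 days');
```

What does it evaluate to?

2012-06-09

Adding -1 year to 2012-12-30 gives 2011-12-30.
Applying '+162 days' to 2011-12-30: counting 162 days forward gives 2012-06-09.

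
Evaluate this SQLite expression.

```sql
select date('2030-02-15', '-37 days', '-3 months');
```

Going back 15 days from 2030-02-15 reaches 2030-01-31 (last day of January, 31 days).
Going back 22 days within January lands on 2030-01-09.
Adding -3 months to 2030-01-09 gives 2029-10-09.

2029-10-09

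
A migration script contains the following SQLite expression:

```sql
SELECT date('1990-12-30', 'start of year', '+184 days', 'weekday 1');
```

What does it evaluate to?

1990-07-09

`start of year` rewinds 1990-12-30 to 1990-01-01.
Applying '+184 days' to 1990-01-01: counting 184 days forward gives 1990-07-04.
`weekday 1` advances to the next Monday; 1990-07-04 is a Wednesday, so it moves forward to 1990-07-09.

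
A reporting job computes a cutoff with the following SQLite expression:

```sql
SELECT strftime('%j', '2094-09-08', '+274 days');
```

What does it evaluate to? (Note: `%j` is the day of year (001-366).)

160

First apply '+274 days': 2094-09-08 → 2095-06-09.
Day-of-year for 2095-06-09: days since 2095-01-01 inclusive = 160, zero-padded to 160.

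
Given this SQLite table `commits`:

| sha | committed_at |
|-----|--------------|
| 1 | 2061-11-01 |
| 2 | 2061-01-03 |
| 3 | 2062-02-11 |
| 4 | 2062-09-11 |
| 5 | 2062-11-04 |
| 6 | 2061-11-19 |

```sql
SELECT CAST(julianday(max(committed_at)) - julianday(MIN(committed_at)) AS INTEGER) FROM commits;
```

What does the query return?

670

MIN = 2061-01-03, MAX = 2062-11-04.
28 days remain in January 2061 after the 3rd (31 − 3).
Full months from February 2061 through October 2062 contribute their day counts.
Then 4 days into November 2062.
Total: 28 + 28 + 31 + 30 + 31 + 30 + 31 + 31 + 30 + 31 + 30 + 31 + 31 + 28 + 31 + 30 + 31 + 30 + 31 + 31 + 30 + 31 + 4 = 670.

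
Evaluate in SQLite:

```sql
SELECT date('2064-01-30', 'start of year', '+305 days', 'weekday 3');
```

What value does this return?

2064-11-05

`start of year` rewinds 2064-01-30 to 2064-01-01.
Applying '+305 days' to 2064-01-01: counting 305 days forward gives 2064-11-01.
`weekday 3` advances to the next Wednesday; 2064-11-01 is a Saturday, so it moves forward to 2064-11-05.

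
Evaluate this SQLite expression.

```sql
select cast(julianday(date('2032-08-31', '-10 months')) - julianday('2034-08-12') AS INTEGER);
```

-1016

Adding -10 months to 2032-08-31 gives 2031-10-31.
0 days remain in October 2031 after the 31st (31 − 31).
Full months from November 2031 through July 2034 contribute their day counts.
Then 12 days into August 2034.
Total: 0 + 30 + 31 + 31 + 29 + 31 + 30 + 31 + 30 + 31 + 31 + 30 + 31 + 30 + 31 + 31 + 28 + 31 + 30 + 31 + 30 + 31 + 31 + 30 + 31 + 30 + 31 + 31 + 28 + 31 + 30 + 31 + 30 + 31 + 12 = 1016.
The subtraction is earlier − later, so the result is −1016 → -1016.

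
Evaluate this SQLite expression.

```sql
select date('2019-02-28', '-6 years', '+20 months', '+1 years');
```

Adding -6 years to 2019-02-28 gives 2013-02-28.
Adding +20 months to 2013-02-28 gives 2014-10-28.
Adding +1 year to 2014-10-28 gives 2015-10-28.

2015-10-28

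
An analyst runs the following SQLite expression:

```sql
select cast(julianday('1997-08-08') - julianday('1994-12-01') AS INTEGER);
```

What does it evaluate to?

981

30 days remain in December 1994 after the 1st (31 − 1).
Full months from January 1995 through July 1997 contribute their day counts.
Then 8 days into August 1997.
Total: 30 + 31 + 28 + 31 + 30 + 31 + 30 + 31 + 31 + 30 + 31 + 30 + 31 + 31 + 29 + 31 + 30 + 31 + 30 + 31 + 31 + 30 + 31 + 30 + 31 + 31 + 28 + 31 + 30 + 31 + 30 + 31 + 8 = 981.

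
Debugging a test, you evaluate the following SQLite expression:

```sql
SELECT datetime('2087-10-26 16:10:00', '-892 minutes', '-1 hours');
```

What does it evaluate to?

2087-10-26 00:18:00

892 minutes = 14h 52m; -892 minutes from 2087-10-26 16:10:00 is 2087-10-26 01:18:00.
-1 hours from 2087-10-26 01:18:00 is 2087-10-26 00:18:00.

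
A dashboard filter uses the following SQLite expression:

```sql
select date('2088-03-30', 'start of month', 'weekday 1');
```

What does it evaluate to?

`start of month` rewinds 2088-03-30 to 2088-03-01.
`weekday 1` advances to the next Monday; 2088-03-01 is already a Monday, so it stays at 2088-03-01.

2088-03-01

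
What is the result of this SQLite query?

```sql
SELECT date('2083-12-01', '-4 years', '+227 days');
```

2080-07-15

Adding -4 years to 2083-12-01 gives 2079-12-01.
Applying '+227 days' to 2079-12-01: counting 227 days forward gives 2080-07-15.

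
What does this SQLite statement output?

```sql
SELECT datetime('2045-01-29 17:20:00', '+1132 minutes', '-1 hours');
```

1132 minutes = 18h 52m; +1132 minutes from 2045-01-29 17:20:00 is 2045-01-30 12:12:00 (crosses midnight).
-1 hours from 2045-01-30 12:12:00 is 2045-01-30 11:12:00.

2045-01-30 11:12:00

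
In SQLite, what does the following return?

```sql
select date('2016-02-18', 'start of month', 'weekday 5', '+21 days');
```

2016-02-26

`start of month` rewinds 2016-02-18 to 2016-02-01.
`weekday 5` advances to the next Friday; 2016-02-01 is a Monday, so it moves forward to 2016-02-05.
Advancing 21 more days within February lands on 2016-02-26.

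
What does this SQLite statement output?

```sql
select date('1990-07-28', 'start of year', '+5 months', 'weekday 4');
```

1990-06-07

`start of year` rewinds 1990-07-28 to 1990-01-01.
Adding +5 months to 1990-01-01 gives 1990-06-01.
`weekday 4` advances to the next Thursday; 1990-06-01 is a Friday, so it moves forward to 1990-06-07.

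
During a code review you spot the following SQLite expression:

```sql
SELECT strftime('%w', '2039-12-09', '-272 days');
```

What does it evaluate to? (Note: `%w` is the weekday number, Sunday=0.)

6

First apply '-272 days': 2039-12-09 → 2039-03-12.
2039-03-12 is a Saturday; with Sunday=0 that is 6.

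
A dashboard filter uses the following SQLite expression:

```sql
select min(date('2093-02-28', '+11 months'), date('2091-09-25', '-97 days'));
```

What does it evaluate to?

2091-06-20

date('2093-02-28', '+11 months') → 2094-01-28.
date('2091-09-25', '-97 days') → 2091-06-20.
Earlier of the two is 2091-06-20.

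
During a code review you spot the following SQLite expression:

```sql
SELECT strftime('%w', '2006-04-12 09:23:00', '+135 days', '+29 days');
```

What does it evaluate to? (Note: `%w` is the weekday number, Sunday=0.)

First apply '+135 days', '+29 days': 2006-04-12 09:23:00 → 2006-09-23 09:23:00.
2006-09-23 is a Saturday; with Sunday=0 that is 6.

6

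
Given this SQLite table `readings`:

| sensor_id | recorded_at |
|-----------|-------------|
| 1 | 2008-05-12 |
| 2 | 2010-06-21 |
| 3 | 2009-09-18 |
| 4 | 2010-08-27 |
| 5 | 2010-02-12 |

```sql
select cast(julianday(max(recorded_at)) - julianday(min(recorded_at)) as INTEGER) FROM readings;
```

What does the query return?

837

MIN = 2008-05-12, MAX = 2010-08-27.
19 days remain in May 2008 after the 12th (31 − 12).
Full months from June 2008 through July 2010 contribute their day counts.
Then 27 days into August 2010.
Total: 19 + 30 + 31 + 31 + 30 + 31 + 30 + 31 + 31 + 28 + 31 + 30 + 31 + 30 + 31 + 31 + 30 + 31 + 30 + 31 + 31 + 28 + 31 + 30 + 31 + 30 + 31 + 27 = 837.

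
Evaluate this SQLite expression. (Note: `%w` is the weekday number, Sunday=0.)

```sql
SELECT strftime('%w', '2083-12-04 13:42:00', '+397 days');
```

4

First apply '+397 days': 2083-12-04 13:42:00 → 2085-01-04 13:42:00.
2085-01-04 is a Thursday; with Sunday=0 that is 4.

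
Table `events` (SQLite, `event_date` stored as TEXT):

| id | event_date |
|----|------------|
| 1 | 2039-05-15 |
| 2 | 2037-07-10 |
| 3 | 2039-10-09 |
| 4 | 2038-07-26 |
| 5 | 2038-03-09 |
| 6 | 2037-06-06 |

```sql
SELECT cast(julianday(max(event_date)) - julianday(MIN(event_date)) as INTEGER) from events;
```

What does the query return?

MIN = 2037-06-06, MAX = 2039-10-09.
24 days remain in June 2037 after the 6th (30 − 6).
Full months from July 2037 through September 2039 contribute their day counts.
Then 9 days into October 2039.
Total: 24 + 31 + 31 + 30 + 31 + 30 + 31 + 31 + 28 + 31 + 30 + 31 + 30 + 31 + 31 + 30 + 31 + 30 + 31 + 31 + 28 + 31 + 30 + 31 + 30 + 31 + 31 + 30 + 9 = 855.

855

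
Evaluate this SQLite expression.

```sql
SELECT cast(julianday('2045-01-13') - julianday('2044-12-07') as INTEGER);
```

37

24 days remain in December 2044 after the 7th (31 − 7).
Then 13 days into January 2045.
Total: 24 + 13 = 37.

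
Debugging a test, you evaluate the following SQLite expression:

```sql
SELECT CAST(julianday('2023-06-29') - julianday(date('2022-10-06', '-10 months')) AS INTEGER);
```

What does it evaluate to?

570

Adding -10 months to 2022-10-06 gives 2021-12-06.
25 days remain in December 2021 after the 6th (31 − 6).
Full months from January 2022 through May 2023 contribute their day counts.
Then 29 days into June 2023.
Total: 25 + 31 + 28 + 31 + 30 + 31 + 30 + 31 + 31 + 30 + 31 + 30 + 31 + 31 + 28 + 31 + 30 + 31 + 29 = 570.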